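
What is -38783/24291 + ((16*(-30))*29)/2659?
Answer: -441254717/64589769 ≈ -6.8316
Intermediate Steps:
-38783/24291 + ((16*(-30))*29)/2659 = -38783*1/24291 - 480*29*(1/2659) = -38783/24291 - 13920*1/2659 = -38783/24291 - 13920/2659 = -441254717/64589769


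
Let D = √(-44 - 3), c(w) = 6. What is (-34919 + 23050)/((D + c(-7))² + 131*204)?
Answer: 11869*I/(-26713*I + 12*√47) ≈ -0.44431 + 0.0013683*I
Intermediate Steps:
D = I*√47 (D = √(-47) = I*√47 ≈ 6.8557*I)
(-34919 + 23050)/((D + c(-7))² + 131*204) = (-34919 + 23050)/((I*√47 + 6)² + 131*204) = -11869/((6 + I*√47)² + 26724) = -11869/(26724 + (6 + I*√47)²)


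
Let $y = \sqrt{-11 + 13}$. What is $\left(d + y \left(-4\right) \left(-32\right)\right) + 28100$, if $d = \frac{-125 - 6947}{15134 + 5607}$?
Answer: $\frac{582815028}{20741} + 128 \sqrt{2} \approx 28281.0$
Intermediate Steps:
$y = \sqrt{2} \approx 1.4142$
$d = - \frac{7072}{20741} \approx -0.34097$
$\left(d + y \left(-4\right) \left(-32\right)\right) + 28100 = \left(- \frac{7072}{20741} + \sqrt{2} \left(-4\right) \left(-32\right)\right) + 28100 = \left(- \frac{7072}{20741} + - 4 \sqrt{2} \left(-32\right)\right) + 28100 = \left(- \frac{7072}{20741} + 128 \sqrt{2}\right) + 28100 = \frac{582815028}{20741} + 128 \sqrt{2}$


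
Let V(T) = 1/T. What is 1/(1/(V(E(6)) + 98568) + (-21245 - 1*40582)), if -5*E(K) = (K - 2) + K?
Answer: -197135/12188265643 ≈ -1.6174e-5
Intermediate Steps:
E(K) = ⅖ - 2*K/5 (E(K) = -((K - 2) + K)/5 = -((-2 + K) + K)/5 = -(-2 + 2*K)/5 = ⅖ - 2*K/5)
1/(1/(V(E(6)) + 98568) + (-21245 - 1*40582)) = 1/(1/(1/(⅖ - ⅖*6) + 98568) + (-21245 - 1*40582)) = 1/(1/(1/(⅖ - 12/5) + 98568) + (-21245 - 40582)) = 1/(1/(1/(-2) + 98568) - 61827) = 1/(1/(-½ + 98568) - 61827) = 1/(1/(197135/2) - 61827) = 1/(2/197135 - 61827) = 1/(-12188265643/197135) = -197135/12188265643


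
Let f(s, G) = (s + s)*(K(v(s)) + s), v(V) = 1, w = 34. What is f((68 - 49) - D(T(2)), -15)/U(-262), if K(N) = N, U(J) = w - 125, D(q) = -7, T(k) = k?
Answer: -108/7 ≈ -15.429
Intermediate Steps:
U(J) = -91 (U(J) = 34 - 125 = -91)
f(s, G) = 2*s*(1 + s) (f(s, G) = (s + s)*(1 + s) = (2*s)*(1 + s) = 2*s*(1 + s))
f((68 - 49) - D(T(2)), -15)/U(-262) = (2*((68 - 49) - 1*(-7))*(1 + ((68 - 49) - 1*(-7))))/(-91) = (2*(19 + 7)*(1 + (19 + 7)))*(-1/91) = (2*26*(1 + 26))*(-1/91) = (2*26*27)*(-1/91) = 1404*(-1/91) = -108/7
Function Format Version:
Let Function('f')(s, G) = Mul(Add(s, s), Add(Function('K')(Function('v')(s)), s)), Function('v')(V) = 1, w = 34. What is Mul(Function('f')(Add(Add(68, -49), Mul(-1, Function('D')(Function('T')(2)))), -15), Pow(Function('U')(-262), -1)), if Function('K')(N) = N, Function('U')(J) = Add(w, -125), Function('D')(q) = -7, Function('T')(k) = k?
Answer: Rational(-108, 7) ≈ -15.429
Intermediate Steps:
Function('U')(J) = -91 (Function('U')(J) = Add(34, -125) = -91)
Function('f')(s, G) = Mul(2, s, Add(1, s)) (Function('f')(s, G) = Mul(Add(s, s), Add(1, s)) = Mul(Mul(2, s), Add(1, s)) = Mul(2, s, Add(1, s)))
Mul(Function('f')(Add(Add(68, -49), Mul(-1, Function('D')(Function('T')(2)))), -15), Pow(Function('U')(-262), -1)) = Mul(Mul(2, Add(Add(68, -49), Mul(-1, -7)), Add(1, Add(Add(68, -49), Mul(-1, -7)))), Pow(-91, -1)) = Mul(Mul(2, Add(19, 7), Add(1, Add(19, 7))), Rational(-1, 91)) = Mul(Mul(2, 26, Add(1, 26)), Rational(-1, 91)) = Mul(Mul(2, 26, 27), Rational(-1, 91)) = Mul(1404, Rational(-1, 91)) = Rational(-108, 7)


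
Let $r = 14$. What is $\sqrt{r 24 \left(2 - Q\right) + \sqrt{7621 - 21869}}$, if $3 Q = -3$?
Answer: $\sqrt{1008 + 2 i \sqrt{3562}} \approx 31.804 + 1.8765 i$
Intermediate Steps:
$Q = -1$ ($Q = \frac{1}{3} \left(-3\right) = -1$)
$\sqrt{r 24 \left(2 - Q\right) + \sqrt{7621 - 21869}} = \sqrt{14 \cdot 24 \left(2 - -1\right) + \sqrt{7621 - 21869}} = \sqrt{336 \left(2 + 1\right) + \sqrt{-14248}} = \sqrt{336 \cdot 3 + 2 i \sqrt{3562}} = \sqrt{1008 + 2 i \sqrt{3562}}$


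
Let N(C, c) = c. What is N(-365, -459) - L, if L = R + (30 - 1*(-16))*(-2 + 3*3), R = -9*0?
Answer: -781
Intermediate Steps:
R = 0
L = 322 (L = 0 + (30 - 1*(-16))*(-2 + 3*3) = 0 + (30 + 16)*(-2 + 9) = 0 + 46*7 = 0 + 322 = 322)
N(-365, -459) - L = -459 - 1*322 = -459 - 322 = -781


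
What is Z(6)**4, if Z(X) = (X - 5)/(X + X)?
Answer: 1/20736 ≈ 4.8225e-5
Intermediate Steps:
Z(X) = (-5 + X)/(2*X) (Z(X) = (-5 + X)/((2*X)) = (-5 + X)*(1/(2*X)) = (-5 + X)/(2*X))
Z(6)**4 = ((1/2)*(-5 + 6)/6)**4 = ((1/2)*(1/6)*1)**4 = (1/12)**4 = 1/20736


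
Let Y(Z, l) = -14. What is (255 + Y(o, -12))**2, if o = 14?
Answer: 58081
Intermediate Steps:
(255 + Y(o, -12))**2 = (255 - 14)**2 = 241**2 = 58081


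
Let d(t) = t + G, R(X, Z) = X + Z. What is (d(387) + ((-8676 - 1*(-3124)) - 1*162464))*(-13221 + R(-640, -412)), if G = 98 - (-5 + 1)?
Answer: 2391112871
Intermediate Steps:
G = 102 (G = 98 - (-4) = 98 - 1*(-4) = 98 + 4 = 102)
d(t) = 102 + t (d(t) = t + 102 = 102 + t)
(d(387) + ((-8676 - 1*(-3124)) - 1*162464))*(-13221 + R(-640, -412)) = ((102 + 387) + ((-8676 - 1*(-3124)) - 1*162464))*(-13221 + (-640 - 412)) = (489 + ((-8676 + 3124) - 162464))*(-13221 - 1052) = (489 + (-5552 - 162464))*(-14273) = (489 - 168016)*(-14273) = -167527*(-14273) = 2391112871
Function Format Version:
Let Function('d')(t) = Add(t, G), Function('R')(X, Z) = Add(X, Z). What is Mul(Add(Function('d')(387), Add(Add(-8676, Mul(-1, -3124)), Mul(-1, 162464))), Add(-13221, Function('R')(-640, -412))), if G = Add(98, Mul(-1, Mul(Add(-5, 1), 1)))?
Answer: 2391112871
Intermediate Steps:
G = 102 (G = Add(98, Mul(-1, Mul(-4, 1))) = Add(98, Mul(-1, -4)) = Add(98, 4) = 102)
Function('d')(t) = Add(102, t) (Function('d')(t) = Add(t, 102) = Add(102, t))
Mul(Add(Function('d')(387), Add(Add(-8676, Mul(-1, -3124)), Mul(-1, 162464))), Add(-13221, Function('R')(-640, -412))) = Mul(Add(Add(102, 387), Add(Add(-8676, Mul(-1, -3124)), Mul(-1, 162464))), Add(-13221, Add(-640, -412))) = Mul(Add(489, Add(Add(-8676, 3124), -162464)), Add(-13221, -1052)) = Mul(Add(489, Add(-5552, -162464)), -14273) = Mul(Add(489, -168016), -14273) = Mul(-167527, -14273) = 2391112871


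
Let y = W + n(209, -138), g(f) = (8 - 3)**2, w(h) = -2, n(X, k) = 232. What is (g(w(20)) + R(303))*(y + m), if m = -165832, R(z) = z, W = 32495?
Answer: -43658440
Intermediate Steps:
g(f) = 25 (g(f) = 5**2 = 25)
y = 32727 (y = 32495 + 232 = 32727)
(g(w(20)) + R(303))*(y + m) = (25 + 303)*(32727 - 165832) = 328*(-133105) = -43658440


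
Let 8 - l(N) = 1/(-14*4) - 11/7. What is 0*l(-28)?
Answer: 0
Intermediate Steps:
l(N) = 537/56 (l(N) = 8 - (1/(-14*4) - 11/7) = 8 - (-1/14*1/4 - 11*1/7) = 8 - (-1/56 - 11/7) = 8 - 1*(-89/56) = 8 + 89/56 = 537/56)
0*l(-28) = 0*(537/56) = 0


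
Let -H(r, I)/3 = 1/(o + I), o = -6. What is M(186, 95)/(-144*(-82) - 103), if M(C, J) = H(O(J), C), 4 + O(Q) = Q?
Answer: -1/702300 ≈ -1.4239e-6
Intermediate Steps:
O(Q) = -4 + Q
H(r, I) = -3/(-6 + I)
M(C, J) = -3/(-6 + C)
M(186, 95)/(-144*(-82) - 103) = (-3/(-6 + 186))/(-144*(-82) - 103) = (-3/180)/(11808 - 103) = -3*1/180/11705 = -1/60*1/11705 = -1/702300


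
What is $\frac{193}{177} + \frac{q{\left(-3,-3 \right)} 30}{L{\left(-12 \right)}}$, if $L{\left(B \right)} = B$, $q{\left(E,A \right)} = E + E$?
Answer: $\frac{2848}{177} \approx 16.09$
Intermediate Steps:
$q{\left(E,A \right)} = 2 E$
$\frac{193}{177} + \frac{q{\left(-3,-3 \right)} 30}{L{\left(-12 \right)}} = \frac{193}{177} + \frac{2 \left(-3\right) 30}{-12} = 193 \cdot \frac{1}{177} + \left(-6\right) 30 \left(- \frac{1}{12}\right) = \frac{193}{177} - -15 = \frac{193}{177} + 15 = \frac{2848}{177}$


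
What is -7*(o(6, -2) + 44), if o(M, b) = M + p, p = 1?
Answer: -357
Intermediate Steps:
o(M, b) = 1 + M (o(M, b) = M + 1 = 1 + M)
-7*(o(6, -2) + 44) = -7*((1 + 6) + 44) = -7*(7 + 44) = -7*51 = -357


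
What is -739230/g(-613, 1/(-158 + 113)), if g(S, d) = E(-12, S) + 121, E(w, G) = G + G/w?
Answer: 8870760/5291 ≈ 1676.6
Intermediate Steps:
g(S, d) = 121 + 11*S/12 (g(S, d) = (S + S/(-12)) + 121 = (S + S*(-1/12)) + 121 = (S - S/12) + 121 = 11*S/12 + 121 = 121 + 11*S/12)
-739230/g(-613, 1/(-158 + 113)) = -739230/(121 + (11/12)*(-613)) = -739230/(121 - 6743/12) = -739230/(-5291/12) = -739230*(-12/5291) = 8870760/5291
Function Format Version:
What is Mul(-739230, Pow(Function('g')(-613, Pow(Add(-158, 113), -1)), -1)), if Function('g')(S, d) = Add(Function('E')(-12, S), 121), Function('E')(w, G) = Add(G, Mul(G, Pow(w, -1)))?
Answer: Rational(8870760, 5291) ≈ 1676.6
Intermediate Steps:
Function('g')(S, d) = Add(121, Mul(Rational(11, 12), S)) (Function('g')(S, d) = Add(Add(S, Mul(S, Pow(-12, -1))), 121) = Add(Add(S, Mul(S, Rational(-1, 12))), 121) = Add(Add(S, Mul(Rational(-1, 12), S)), 121) = Add(Mul(Rational(11, 12), S), 121) = Add(121, Mul(Rational(11, 12), S)))
Mul(-739230, Pow(Function('g')(-613, Pow(Add(-158, 113), -1)), -1)) = Mul(-739230, Pow(Add(121, Mul(Rational(11, 12), -613)), -1)) = Mul(-739230, Pow(Add(121, Rational(-6743, 12)), -1)) = Mul(-739230, Pow(Rational(-5291, 12), -1)) = Mul(-739230, Rational(-12, 5291)) = Rational(8870760, 5291)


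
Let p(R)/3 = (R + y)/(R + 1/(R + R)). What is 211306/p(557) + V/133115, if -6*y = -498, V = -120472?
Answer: 116354247158303/1898113408 ≈ 61300.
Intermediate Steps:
y = 83 (y = -⅙*(-498) = 83)
p(R) = 3*(83 + R)/(R + 1/(2*R)) (p(R) = 3*((R + 83)/(R + 1/(R + R))) = 3*((83 + R)/(R + 1/(2*R))) = 3*(83 + R)/(R + 1/(2*R)))
211306/p(557) + V/133115 = 211306/((6*557*(83 + 557)/(1 + 2*557²))) - 120472/133115 = 211306/((6*557*640/(1 + 2*310249))) - 120472*1/133115 = 211306/((6*557*640/(1 + 620498))) - 120472/133115 = 211306/((6*557*640/620499)) - 120472/133115 = 211306/((6*557*(1/620499)*640)) - 120472/133115 = 211306/(712960/206833) - 120472/133115 = 211306*(206833/712960) - 120472/133115 = 21852526949/356480 - 120472/133115 = 116354247158303/1898113408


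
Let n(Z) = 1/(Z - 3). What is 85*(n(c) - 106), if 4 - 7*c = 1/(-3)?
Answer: -90457/10 ≈ -9045.7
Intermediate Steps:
c = 13/21 (c = 4/7 - 1/7/(-3) = 4/7 - 1/7*(-1/3) = 4/7 + 1/21 = 13/21 ≈ 0.61905)
n(Z) = 1/(-3 + Z)
85*(n(c) - 106) = 85*(1/(-3 + 13/21) - 106) = 85*(1/(-50/21) - 106) = 85*(-21/50 - 106) = 85*(-5321/50) = -90457/10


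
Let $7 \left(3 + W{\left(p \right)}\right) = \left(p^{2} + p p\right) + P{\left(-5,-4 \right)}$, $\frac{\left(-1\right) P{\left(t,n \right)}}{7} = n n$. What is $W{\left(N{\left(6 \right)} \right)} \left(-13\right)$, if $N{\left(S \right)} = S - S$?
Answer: $247$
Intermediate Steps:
$N{\left(S \right)} = 0$
$P{\left(t,n \right)} = - 7 n^{2}$ ($P{\left(t,n \right)} = - 7 n n = - 7 n^{2}$)
$W{\left(p \right)} = -19 + \frac{2 p^{2}}{7}$ ($W{\left(p \right)} = -3 + \frac{\left(p^{2} + p p\right) - 7 \left(-4\right)^{2}}{7} = -3 + \frac{\left(p^{2} + p^{2}\right) - 112}{7} = -3 + \frac{2 p^{2} - 112}{7} = -3 + \frac{-112 + 2 p^{2}}{7} = -3 + \left(-16 + \frac{2 p^{2}}{7}\right) = -19 + \frac{2 p^{2}}{7}$)
$W{\left(N{\left(6 \right)} \right)} \left(-13\right) = \left(-19 + \frac{2 \cdot 0^{2}}{7}\right) \left(-13\right) = \left(-19 + \frac{2}{7} \cdot 0\right) \left(-13\right) = \left(-19 + 0\right) \left(-13\right) = \left(-19\right) \left(-13\right) = 247$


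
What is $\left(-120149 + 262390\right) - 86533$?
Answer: $55708$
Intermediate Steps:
$\left(-120149 + 262390\right) - 86533 = 142241 - 86533 = 55708$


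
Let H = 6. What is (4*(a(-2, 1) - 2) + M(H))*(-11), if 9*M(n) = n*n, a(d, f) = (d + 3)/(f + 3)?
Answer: 33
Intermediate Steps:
a(d, f) = (3 + d)/(3 + f)
M(n) = n²/9 (M(n) = (n*n)/9 = n²/9)
(4*(a(-2, 1) - 2) + M(H))*(-11) = (4*((3 - 2)/(3 + 1) - 2) + (⅑)*6²)*(-11) = (4*(1/4 - 2) + (⅑)*36)*(-11) = (4*((¼)*1 - 2) + 4)*(-11) = (4*(¼ - 2) + 4)*(-11) = (4*(-7/4) + 4)*(-11) = (-7 + 4)*(-11) = -3*(-11) = 33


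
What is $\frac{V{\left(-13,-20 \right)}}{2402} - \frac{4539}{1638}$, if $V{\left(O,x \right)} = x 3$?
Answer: $- \frac{1833493}{655746} \approx -2.796$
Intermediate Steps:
$V{\left(O,x \right)} = 3 x$
$\frac{V{\left(-13,-20 \right)}}{2402} - \frac{4539}{1638} = \frac{3 \left(-20\right)}{2402} - \frac{4539}{1638} = \left(-60\right) \frac{1}{2402} - \frac{1513}{546} = - \frac{30}{1201} - \frac{1513}{546} = - \frac{1833493}{655746}$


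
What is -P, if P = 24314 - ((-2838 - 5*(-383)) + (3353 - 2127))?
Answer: -24011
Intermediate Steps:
P = 24011 (P = 24314 - ((-2838 + 1915) + 1226) = 24314 - (-923 + 1226) = 24314 - 1*303 = 24314 - 303 = 24011)
-P = -1*24011 = -24011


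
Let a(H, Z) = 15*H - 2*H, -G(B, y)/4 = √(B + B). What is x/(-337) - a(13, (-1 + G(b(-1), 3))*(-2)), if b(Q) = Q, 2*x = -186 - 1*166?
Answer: -56777/337 ≈ -168.48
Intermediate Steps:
x = -176 (x = (-186 - 1*166)/2 = (-186 - 166)/2 = (½)*(-352) = -176)
G(B, y) = -4*√2*√B (G(B, y) = -4*√(B + B) = -4*√2*√B)
a(H, Z) = 13*H
x/(-337) - a(13, (-1 + G(b(-1), 3))*(-2)) = -176/(-337) - 13*13 = -176*(-1/337) - 1*169 = 176/337 - 169 = -56777/337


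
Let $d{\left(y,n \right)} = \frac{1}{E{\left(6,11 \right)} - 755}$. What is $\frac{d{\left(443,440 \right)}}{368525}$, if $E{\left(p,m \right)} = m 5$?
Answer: $- \frac{1}{257967500} \approx -3.8765 \cdot 10^{-9}$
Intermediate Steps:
$E{\left(p,m \right)} = 5 m$
$d{\left(y,n \right)} = - \frac{1}{700}$ ($d{\left(y,n \right)} = \frac{1}{5 \cdot 11 - 755} = \frac{1}{55 - 755} = \frac{1}{-700} = - \frac{1}{700}$)
$\frac{d{\left(443,440 \right)}}{368525} = - \frac{1}{700 \cdot 368525} = \left(- \frac{1}{700}\right) \frac{1}{368525} = - \frac{1}{257967500}$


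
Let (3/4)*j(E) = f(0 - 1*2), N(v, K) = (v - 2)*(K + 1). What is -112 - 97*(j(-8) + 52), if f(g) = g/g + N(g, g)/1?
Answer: -17408/3 ≈ -5802.7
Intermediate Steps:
N(v, K) = (1 + K)*(-2 + v) (N(v, K) = (-2 + v)*(1 + K) = (1 + K)*(-2 + v))
f(g) = -1 + g² - g (f(g) = g/g + (-2 + g - 2*g + g*g)/1 = 1 + (-2 + g - 2*g + g²)*1 = 1 + (-2 + g² - g)*1 = 1 + (-2 + g² - g) = -1 + g² - g)
j(E) = 20/3 (j(E) = 4*(-1 + (0 - 1*2)² - (0 - 1*2))/3 = 4*(-1 + (0 - 2)² - (0 - 2))/3 = 4*(-1 + (-2)² - 1*(-2))/3 = 4*(-1 + 4 + 2)/3 = (4/3)*5 = 20/3)
-112 - 97*(j(-8) + 52) = -112 - 97*(20/3 + 52) = -112 - 97*176/3 = -112 - 17072/3 = -17408/3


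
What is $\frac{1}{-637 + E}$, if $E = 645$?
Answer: $\frac{1}{8} \approx 0.125$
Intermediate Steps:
$\frac{1}{-637 + E} = \frac{1}{-637 + 645} = \frac{1}{8}$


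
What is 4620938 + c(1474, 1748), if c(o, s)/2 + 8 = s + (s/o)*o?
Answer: 4627914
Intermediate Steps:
c(o, s) = -16 + 4*s (c(o, s) = -16 + 2*(s + (s/o)*o) = -16 + 2*(s + s) = -16 + 2*(2*s) = -16 + 4*s)
4620938 + c(1474, 1748) = 4620938 + (-16 + 4*1748) = 4620938 + (-16 + 6992) = 4620938 + 6976 = 4627914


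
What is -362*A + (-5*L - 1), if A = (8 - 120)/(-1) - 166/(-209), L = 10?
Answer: -8544447/209 ≈ -40883.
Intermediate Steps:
A = 23574/209 (A = -112*(-1) - 166*(-1/209) = 112 + 166/209 = 23574/209 ≈ 112.79)
-362*A + (-5*L - 1) = -362*23574/209 + (-5*10 - 1) = -8533788/209 + (-50 - 1) = -8533788/209 - 51 = -8544447/209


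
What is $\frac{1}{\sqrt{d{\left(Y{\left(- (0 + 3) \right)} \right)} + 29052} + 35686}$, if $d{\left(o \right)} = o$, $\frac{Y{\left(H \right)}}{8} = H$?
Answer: $\frac{17843}{636730784} - \frac{\sqrt{7257}}{636730784} \approx 2.7889 \cdot 10^{-5}$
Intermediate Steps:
$Y{\left(H \right)} = 8 H$
$\frac{1}{\sqrt{d{\left(Y{\left(- (0 + 3) \right)} \right)} + 29052} + 35686} = \frac{1}{\sqrt{8 \left(- (0 + 3)\right) + 29052} + 35686} = \frac{1}{\sqrt{8 \left(\left(-1\right) 3\right) + 29052} + 35686} = \frac{1}{\sqrt{8 \left(-3\right) + 29052} + 35686} = \frac{1}{\sqrt{-24 + 29052} + 35686} = \frac{1}{\sqrt{29028} + 35686} = \frac{1}{2 \sqrt{7257} + 35686} = \frac{1}{35686 + 2 \sqrt{7257}}$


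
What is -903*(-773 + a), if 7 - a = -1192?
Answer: -384678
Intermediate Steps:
a = 1199 (a = 7 - 1*(-1192) = 7 + 1192 = 1199)
-903*(-773 + a) = -903*(-773 + 1199) = -903*426 = -384678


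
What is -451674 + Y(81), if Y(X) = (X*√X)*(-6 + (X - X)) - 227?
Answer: -456275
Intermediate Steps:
Y(X) = -227 - 6*X^(3/2) (Y(X) = X^(3/2)*(-6 + 0) - 227 = X^(3/2)*(-6) - 227 = -6*X^(3/2) - 227 = -227 - 6*X^(3/2))
-451674 + Y(81) = -451674 + (-227 - 6*81^(3/2)) = -451674 + (-227 - 6*729) = -451674 + (-227 - 4374) = -451674 - 4601 = -456275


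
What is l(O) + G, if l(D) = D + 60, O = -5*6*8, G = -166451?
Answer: -166631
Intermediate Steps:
O = -240 (O = -30*8 = -240)
l(D) = 60 + D
l(O) + G = (60 - 240) - 166451 = -180 - 166451 = -166631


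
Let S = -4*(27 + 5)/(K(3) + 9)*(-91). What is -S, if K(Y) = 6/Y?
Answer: -11648/11 ≈ -1058.9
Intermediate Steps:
S = 11648/11 (S = -4*(27 + 5)/(6/3 + 9)*(-91) = -128/(6*(⅓) + 9)*(-91) = -128/(2 + 9)*(-91) = -128/11*(-91) = 11648/11 ≈ 1058.9)
-S = -1*11648/11 = -11648/11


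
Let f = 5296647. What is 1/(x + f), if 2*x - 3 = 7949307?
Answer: 1/9271302 ≈ 1.0786e-7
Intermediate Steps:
x = 3974655 (x = 3/2 + (½)*7949307 = 3/2 + 7949307/2 = 3974655)
1/(x + f) = 1/(3974655 + 5296647) = 1/9271302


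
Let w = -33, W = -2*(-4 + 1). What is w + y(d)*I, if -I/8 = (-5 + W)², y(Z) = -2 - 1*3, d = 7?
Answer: 7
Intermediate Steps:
W = 6 (W = -2*(-3) = 6)
y(Z) = -5 (y(Z) = -2 - 3 = -5)
I = -8 (I = -8*(-5 + 6)² = -8*1² = -8*1 = -8)
w + y(d)*I = -33 - 5*(-8) = -33 + 40 = 7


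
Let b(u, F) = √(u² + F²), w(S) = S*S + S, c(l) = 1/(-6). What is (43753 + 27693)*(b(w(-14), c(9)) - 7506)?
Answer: -536273676 + 35723*√1192465/3 ≈ -5.2327e+8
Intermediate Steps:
c(l) = -⅙
w(S) = S + S² (w(S) = S² + S = S + S²)
b(u, F) = √(F² + u²)
(43753 + 27693)*(b(w(-14), c(9)) - 7506) = (43753 + 27693)*(√((-⅙)² + (-14*(1 - 14))²) - 7506) = 71446*(√(1/36 + (-14*(-13))²) - 7506) = 71446*(√(1/36 + 182²) - 7506) = 71446*(√(1/36 + 33124) - 7506) = 71446*(√(1192465/36) - 7506) = 71446*(√1192465/6 - 7506) = 71446*(-7506 + √1192465/6) = -536273676 + 35723*√1192465/3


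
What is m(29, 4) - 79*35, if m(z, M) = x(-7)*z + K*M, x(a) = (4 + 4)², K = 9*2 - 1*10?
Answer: -877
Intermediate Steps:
K = 8 (K = 18 - 10 = 8)
x(a) = 64 (x(a) = 8² = 64)
m(z, M) = 8*M + 64*z (m(z, M) = 64*z + 8*M = 8*M + 64*z)
m(29, 4) - 79*35 = (8*4 + 64*29) - 79*35 = (32 + 1856) - 1*2765 = 1888 - 2765 = -877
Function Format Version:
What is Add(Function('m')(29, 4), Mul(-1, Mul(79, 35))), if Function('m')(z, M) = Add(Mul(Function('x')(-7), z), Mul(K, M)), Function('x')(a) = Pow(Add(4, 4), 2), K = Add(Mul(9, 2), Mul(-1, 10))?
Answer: -877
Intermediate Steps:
K = 8 (K = Add(18, -10) = 8)
Function('x')(a) = 64 (Function('x')(a) = Pow(8, 2) = 64)
Function('m')(z, M) = Add(Mul(8, M), Mul(64, z)) (Function('m')(z, M) = Add(Mul(64, z), Mul(8, M)) = Add(Mul(8, M), Mul(64, z)))
Add(Function('m')(29, 4), Mul(-1, Mul(79, 35))) = Add(Add(Mul(8, 4), Mul(64, 29)), Mul(-1, Mul(79, 35))) = Add(Add(32, 1856), Mul(-1, 2765)) = Add(1888, -2765) = -877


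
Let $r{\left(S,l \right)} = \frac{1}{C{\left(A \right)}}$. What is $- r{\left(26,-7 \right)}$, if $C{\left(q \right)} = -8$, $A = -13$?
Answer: $\frac{1}{8} \approx 0.125$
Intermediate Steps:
$r{\left(S,l \right)} = - \frac{1}{8}$ ($r{\left(S,l \right)} = \frac{1}{-8} = - \frac{1}{8}$)
$- r{\left(26,-7 \right)} = \left(-1\right) \left(- \frac{1}{8}\right) = \frac{1}{8}$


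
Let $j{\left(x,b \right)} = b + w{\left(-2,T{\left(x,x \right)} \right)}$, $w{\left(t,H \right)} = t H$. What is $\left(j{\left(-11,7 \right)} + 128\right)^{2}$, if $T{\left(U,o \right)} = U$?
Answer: $24649$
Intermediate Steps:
$w{\left(t,H \right)} = H t$
$j{\left(x,b \right)} = b - 2 x$ ($j{\left(x,b \right)} = b + x \left(-2\right) = b - 2 x$)
$\left(j{\left(-11,7 \right)} + 128\right)^{2} = \left(\left(7 - -22\right) + 128\right)^{2} = \left(\left(7 + 22\right) + 128\right)^{2} = \left(29 + 128\right)^{2} = 157^{2} = 24649$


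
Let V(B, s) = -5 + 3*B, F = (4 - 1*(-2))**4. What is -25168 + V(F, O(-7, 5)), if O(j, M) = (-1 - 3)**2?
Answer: -21285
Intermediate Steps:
O(j, M) = 16 (O(j, M) = (-4)**2 = 16)
F = 1296 (F = (4 + 2)**4 = 6**4 = 1296)
-25168 + V(F, O(-7, 5)) = -25168 + (-5 + 3*1296) = -25168 + (-5 + 3888) = -25168 + 3883 = -21285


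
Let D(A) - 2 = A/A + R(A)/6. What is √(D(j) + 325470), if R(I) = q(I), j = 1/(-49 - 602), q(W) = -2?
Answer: √2929254/3 ≈ 570.50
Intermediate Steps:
j = -1/651 (j = 1/(-651) = -1/651 ≈ -0.0015361)
R(I) = -2
D(A) = 8/3 (D(A) = 2 + (A/A - 2/6) = 2 + (1 - 2*⅙) = 2 + (1 - ⅓) = 2 + ⅔ = 8/3)
√(D(j) + 325470) = √(8/3 + 325470) = √(976418/3) = √2929254/3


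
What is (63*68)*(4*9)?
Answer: 154224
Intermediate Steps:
(63*68)*(4*9) = 4284*36 = 154224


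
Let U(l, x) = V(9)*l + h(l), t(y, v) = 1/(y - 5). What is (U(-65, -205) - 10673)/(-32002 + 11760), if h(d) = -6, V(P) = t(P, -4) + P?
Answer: 45121/80968 ≈ 0.55727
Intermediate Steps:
t(y, v) = 1/(-5 + y)
V(P) = P + 1/(-5 + P) (V(P) = 1/(-5 + P) + P = P + 1/(-5 + P))
U(l, x) = -6 + 37*l/4 (U(l, x) = ((1 + 9*(-5 + 9))/(-5 + 9))*l - 6 = ((1 + 9*4)/4)*l - 6 = ((1 + 36)/4)*l - 6 = ((¼)*37)*l - 6 = 37*l/4 - 6 = -6 + 37*l/4)
(U(-65, -205) - 10673)/(-32002 + 11760) = ((-6 + (37/4)*(-65)) - 10673)/(-32002 + 11760) = ((-6 - 2405/4) - 10673)/(-20242) = (-2429/4 - 10673)*(-1/20242) = -45121/4*(-1/20242) = 45121/80968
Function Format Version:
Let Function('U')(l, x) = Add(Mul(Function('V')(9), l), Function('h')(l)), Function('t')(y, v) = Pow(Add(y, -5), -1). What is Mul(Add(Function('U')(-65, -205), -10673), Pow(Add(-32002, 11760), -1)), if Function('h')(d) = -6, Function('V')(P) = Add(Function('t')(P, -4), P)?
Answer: Rational(45121, 80968) ≈ 0.55727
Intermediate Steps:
Function('t')(y, v) = Pow(Add(-5, y), -1)
Function('V')(P) = Add(P, Pow(Add(-5, P), -1)) (Function('V')(P) = Add(Pow(Add(-5, P), -1), P) = Add(P, Pow(Add(-5, P), -1)))
Function('U')(l, x) = Add(-6, Mul(Rational(37, 4), l)) (Function('U')(l, x) = Add(Mul(Mul(Pow(Add(-5, 9), -1), Add(1, Mul(9, Add(-5, 9)))), l), -6) = Add(Mul(Mul(Pow(4, -1), Add(1, Mul(9, 4))), l), -6) = Add(Mul(Mul(Rational(1, 4), Add(1, 36)), l), -6) = Add(Mul(Mul(Rational(1, 4), 37), l), -6) = Add(Mul(Rational(37, 4), l), -6) = Add(-6, Mul(Rational(37, 4), l)))
Mul(Add(Function('U')(-65, -205), -10673), Pow(Add(-32002, 11760), -1)) = Mul(Add(Add(-6, Mul(Rational(37, 4), -65)), -10673), Pow(Add(-32002, 11760), -1)) = Mul(Add(Add(-6, Rational(-2405, 4)), -10673), Pow(-20242, -1)) = Mul(Add(Rational(-2429, 4), -10673), Rational(-1, 20242)) = Mul(Rational(-45121, 4), Rational(-1, 20242)) = Rational(45121, 80968)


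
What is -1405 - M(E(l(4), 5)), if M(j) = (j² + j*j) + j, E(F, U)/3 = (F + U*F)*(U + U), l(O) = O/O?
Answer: -66385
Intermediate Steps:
l(O) = 1
E(F, U) = 6*U*(F + F*U) (E(F, U) = 3*((F + U*F)*(U + U)) = 3*((F + F*U)*(2*U)) = 3*(2*U*(F + F*U)) = 6*U*(F + F*U))
M(j) = j + 2*j² (M(j) = (j² + j²) + j = 2*j² + j = j + 2*j²)
-1405 - M(E(l(4), 5)) = -1405 - 6*1*5*(1 + 5)*(1 + 2*(6*1*5*(1 + 5))) = -1405 - 6*1*5*6*(1 + 2*(6*1*5*6)) = -1405 - 180*(1 + 2*180) = -1405 - 180*(1 + 360) = -1405 - 180*361 = -1405 - 1*64980 = -1405 - 64980 = -66385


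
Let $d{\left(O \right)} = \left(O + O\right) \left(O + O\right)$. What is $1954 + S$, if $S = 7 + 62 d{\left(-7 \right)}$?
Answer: $14113$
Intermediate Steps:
$d{\left(O \right)} = 4 O^{2}$ ($d{\left(O \right)} = 2 O 2 O = 4 O^{2}$)
$S = 12159$ ($S = 7 + 62 \cdot 4 \left(-7\right)^{2} = 7 + 62 \cdot 4 \cdot 49 = 7 + 62 \cdot 196 = 7 + 12152 = 12159$)
$1954 + S = 1954 + 12159 = 14113$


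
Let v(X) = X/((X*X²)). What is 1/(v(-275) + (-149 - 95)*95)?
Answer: -75625/1752987499 ≈ -4.3141e-5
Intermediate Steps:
v(X) = X⁻² (v(X) = X/(X³) = X/X³ = X⁻²)
1/(v(-275) + (-149 - 95)*95) = 1/((-275)⁻² + (-149 - 95)*95) = 1/(1/75625 - 244*95) = 1/(1/75625 - 23180) = 1/(-1752987499/75625) = -75625/1752987499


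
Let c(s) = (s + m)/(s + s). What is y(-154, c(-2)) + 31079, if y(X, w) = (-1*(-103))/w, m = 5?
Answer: 92825/3 ≈ 30942.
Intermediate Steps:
c(s) = (5 + s)/(2*s) (c(s) = (s + 5)/(s + s) = (5 + s)/((2*s)) = (5 + s)*(1/(2*s)) = (5 + s)/(2*s))
y(X, w) = 103/w
y(-154, c(-2)) + 31079 = 103/(((1/2)*(5 - 2)/(-2))) + 31079 = 103/(((1/2)*(-1/2)*3)) + 31079 = 103/(-3/4) + 31079 = 103*(-4/3) + 31079 = -412/3 + 31079 = 92825/3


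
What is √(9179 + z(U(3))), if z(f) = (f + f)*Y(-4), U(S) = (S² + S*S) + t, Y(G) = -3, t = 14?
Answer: √8987 ≈ 94.800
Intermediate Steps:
U(S) = 14 + 2*S² (U(S) = (S² + S*S) + 14 = (S² + S²) + 14 = 2*S² + 14 = 14 + 2*S²)
z(f) = -6*f (z(f) = (f + f)*(-3) = (2*f)*(-3) = -6*f)
√(9179 + z(U(3))) = √(9179 - 6*(14 + 2*3²)) = √(9179 - 6*(14 + 2*9)) = √(9179 - 6*(14 + 18)) = √(9179 - 6*32) = √(9179 - 192) = √8987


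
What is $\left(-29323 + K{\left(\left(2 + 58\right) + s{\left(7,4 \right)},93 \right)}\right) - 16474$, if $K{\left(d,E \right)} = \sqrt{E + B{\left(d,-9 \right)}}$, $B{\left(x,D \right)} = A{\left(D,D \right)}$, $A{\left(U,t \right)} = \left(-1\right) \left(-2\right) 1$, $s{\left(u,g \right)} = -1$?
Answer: $-45797 + \sqrt{95} \approx -45787.0$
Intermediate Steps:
$A{\left(U,t \right)} = 2$ ($A{\left(U,t \right)} = 2 \cdot 1 = 2$)
$B{\left(x,D \right)} = 2$
$K{\left(d,E \right)} = \sqrt{2 + E}$ ($K{\left(d,E \right)} = \sqrt{E + 2} = \sqrt{2 + E}$)
$\left(-29323 + K{\left(\left(2 + 58\right) + s{\left(7,4 \right)},93 \right)}\right) - 16474 = \left(-29323 + \sqrt{2 + 93}\right) - 16474 = \left(-29323 + \sqrt{95}\right) - 16474 = -45797 + \sqrt{95}$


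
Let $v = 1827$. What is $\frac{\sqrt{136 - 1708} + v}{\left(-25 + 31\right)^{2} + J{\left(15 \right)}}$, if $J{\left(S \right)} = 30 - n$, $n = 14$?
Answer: $\frac{1827}{52} + \frac{i \sqrt{393}}{26} \approx 35.135 + 0.76247 i$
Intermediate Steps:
$J{\left(S \right)} = 16$ ($J{\left(S \right)} = 30 - 14 = 16$)
$\frac{\sqrt{136 - 1708} + v}{\left(-25 + 31\right)^{2} + J{\left(15 \right)}} = \frac{\sqrt{136 - 1708} + 1827}{\left(-25 + 31\right)^{2} + 16} = \frac{\sqrt{-1572} + 1827}{6^{2} + 16} = \frac{2 i \sqrt{393} + 1827}{36 + 16} = \frac{1827 + 2 i \sqrt{393}}{52} = \left(1827 + 2 i \sqrt{393}\right) \frac{1}{52} = \frac{1827}{52} + \frac{i \sqrt{393}}{26}$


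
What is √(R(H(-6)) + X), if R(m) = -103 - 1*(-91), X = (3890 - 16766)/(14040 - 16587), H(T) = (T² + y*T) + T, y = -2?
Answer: 2*I*√1251426/849 ≈ 2.6353*I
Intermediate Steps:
H(T) = T² - T (H(T) = (T² - 2*T) + T = T² - T)
X = 4292/849 (X = -12876/(-2547) = -12876*(-1/2547) = 4292/849 ≈ 5.0554)
R(m) = -12 (R(m) = -103 + 91 = -12)
√(R(H(-6)) + X) = √(-12 + 4292/849) = √(-5896/849) = 2*I*√1251426/849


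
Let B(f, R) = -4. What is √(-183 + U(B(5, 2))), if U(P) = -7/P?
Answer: 5*I*√29/2 ≈ 13.463*I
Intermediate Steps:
√(-183 + U(B(5, 2))) = √(-183 - 7/(-4)) = √(-183 - 7*(-¼)) = √(-183 + 7/4) = √(-725/4) = 5*I*√29/2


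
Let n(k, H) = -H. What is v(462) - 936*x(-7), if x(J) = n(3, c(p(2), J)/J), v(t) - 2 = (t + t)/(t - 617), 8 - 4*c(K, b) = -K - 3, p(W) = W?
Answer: -475808/1085 ≈ -438.53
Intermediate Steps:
c(K, b) = 11/4 + K/4 (c(K, b) = 2 - (-K - 3)/4 = 2 - (-3 - K)/4 = 2 + (¾ + K/4) = 11/4 + K/4)
v(t) = 2 + 2*t/(-617 + t) (v(t) = 2 + (t + t)/(t - 617) = 2 + (2*t)/(-617 + t) = 2 + 2*t/(-617 + t))
x(J) = -13/(4*J) (x(J) = -(11/4 + (¼)*2)/J = -(11/4 + ½)/J = -13/(4*J))
v(462) - 936*x(-7) = 2*(-617 + 2*462)/(-617 + 462) - 936*(-13/4/(-7)) = 2*(-617 + 924)/(-155) - 936*(-13/4*(-⅐)) = 2*(-1/155)*307 - 936*13/28 = -614/155 - 1*3042/7 = -614/155 - 3042/7 = -475808/1085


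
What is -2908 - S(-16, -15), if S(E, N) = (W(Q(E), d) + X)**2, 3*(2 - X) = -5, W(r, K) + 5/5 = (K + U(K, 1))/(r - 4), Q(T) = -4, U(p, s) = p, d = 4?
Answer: -26197/9 ≈ -2910.8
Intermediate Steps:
W(r, K) = -1 + 2*K/(-4 + r) (W(r, K) = -1 + (K + K)/(r - 4) = -1 + (2*K)/(-4 + r) = -1 + 2*K/(-4 + r))
X = 11/3 (X = 2 - 1/3*(-5) = 2 + 5/3 = 11/3 ≈ 3.6667)
S(E, N) = 25/9 (S(E, N) = ((4 - 1*(-4) + 2*4)/(-4 - 4) + 11/3)**2 = ((4 + 4 + 8)/(-8) + 11/3)**2 = (-1/8*16 + 11/3)**2 = (-2 + 11/3)**2 = (5/3)**2 = 25/9)
-2908 - S(-16, -15) = -2908 - 1*25/9 = -2908 - 25/9 = -26197/9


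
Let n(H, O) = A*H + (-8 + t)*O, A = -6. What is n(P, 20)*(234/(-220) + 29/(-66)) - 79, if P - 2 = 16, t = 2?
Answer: 14503/55 ≈ 263.69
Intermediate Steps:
P = 18 (P = 2 + 16 = 18)
n(H, O) = -6*H - 6*O (n(H, O) = -6*H + (-8 + 2)*O = -6*H - 6*O)
n(P, 20)*(234/(-220) + 29/(-66)) - 79 = (-6*18 - 6*20)*(234/(-220) + 29/(-66)) - 79 = (-108 - 120)*(234*(-1/220) + 29*(-1/66)) - 79 = -228*(-117/110 - 29/66) - 79 = -228*(-248/165) - 79 = 18848/55 - 79 = 14503/55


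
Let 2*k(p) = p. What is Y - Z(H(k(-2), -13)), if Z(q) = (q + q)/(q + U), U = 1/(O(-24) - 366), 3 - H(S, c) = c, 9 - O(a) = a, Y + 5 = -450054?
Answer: -2397474949/5327 ≈ -4.5006e+5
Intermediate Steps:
Y = -450059 (Y = -5 - 450054 = -450059)
O(a) = 9 - a
k(p) = p/2
H(S, c) = 3 - c
U = -1/333 (U = 1/((9 - 1*(-24)) - 366) = 1/((9 + 24) - 366) = 1/(33 - 366) = 1/(-333) = -1/333 ≈ -0.0030030)
Z(q) = 2*q/(-1/333 + q) (Z(q) = (q + q)/(q - 1/333) = (2*q)/(-1/333 + q) = 2*q/(-1/333 + q))
Y - Z(H(k(-2), -13)) = -450059 - 666*(3 - 1*(-13))/(-1 + 333*(3 - 1*(-13))) = -450059 - 666*(3 + 13)/(-1 + 333*(3 + 13)) = -450059 - 666*16/(-1 + 333*16) = -450059 - 666*16/(-1 + 5328) = -450059 - 666*16/5327 = -450059 - 1*10656/5327 = -450059 - 10656/5327 = -2397474949/5327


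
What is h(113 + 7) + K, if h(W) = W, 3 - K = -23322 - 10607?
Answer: 34052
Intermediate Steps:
K = 33932 (K = 3 - (-23322 - 10607) = 3 - 1*(-33929) = 3 + 33929 = 33932)
h(113 + 7) + K = (113 + 7) + 33932 = 120 + 33932 = 34052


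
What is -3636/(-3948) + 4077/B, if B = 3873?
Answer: 838284/424739 ≈ 1.9736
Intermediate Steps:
-3636/(-3948) + 4077/B = -3636/(-3948) + 4077/3873 = -3636*(-1/3948) + 4077*(1/3873) = 303/329 + 1359/1291 = 838284/424739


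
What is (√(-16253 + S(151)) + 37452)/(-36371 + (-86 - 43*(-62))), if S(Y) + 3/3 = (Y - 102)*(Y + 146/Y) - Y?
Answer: -37452/33791 - 4*I*√12766597/5102441 ≈ -1.1083 - 0.002801*I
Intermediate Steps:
S(Y) = -1 - Y + (-102 + Y)*(Y + 146/Y) (S(Y) = -1 + ((Y - 102)*(Y + 146/Y) - Y) = -1 + ((-102 + Y)*(Y + 146/Y) - Y) = -1 + (-Y + (-102 + Y)*(Y + 146/Y)) = -1 - Y + (-102 + Y)*(Y + 146/Y))
(√(-16253 + S(151)) + 37452)/(-36371 + (-86 - 43*(-62))) = (√(-16253 + (145 + 151² - 14892/151 - 103*151)) + 37452)/(-36371 + (-86 - 43*(-62))) = (√(-16253 + (145 + 22801 - 14892*1/151 - 15553)) + 37452)/(-36371 + (-86 + 2666)) = (√(-16253 + (145 + 22801 - 14892/151 - 15553)) + 37452)/(-36371 + 2580) = (√(-16253 + 1101451/151) + 37452)/(-33791) = (√(-1352752/151) + 37452)*(-1/33791) = (4*I*√12766597/151 + 37452)*(-1/33791) = (37452 + 4*I*√12766597/151)*(-1/33791) = -37452/33791 - 4*I*√12766597/5102441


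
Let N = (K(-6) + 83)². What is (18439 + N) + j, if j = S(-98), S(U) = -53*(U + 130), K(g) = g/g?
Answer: 23799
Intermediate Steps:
K(g) = 1
N = 7056 (N = (1 + 83)² = 84² = 7056)
S(U) = -6890 - 53*U (S(U) = -53*(130 + U) = -6890 - 53*U)
j = -1696 (j = -6890 - 53*(-98) = -6890 + 5194 = -1696)
(18439 + N) + j = (18439 + 7056) - 1696 = 25495 - 1696 = 23799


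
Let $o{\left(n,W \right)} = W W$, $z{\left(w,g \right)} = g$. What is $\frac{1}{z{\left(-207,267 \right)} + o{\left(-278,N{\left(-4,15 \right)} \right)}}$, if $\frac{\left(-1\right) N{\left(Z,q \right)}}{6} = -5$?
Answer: $\frac{1}{1167} \approx 0.0008569$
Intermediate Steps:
$N{\left(Z,q \right)} = 30$ ($N{\left(Z,q \right)} = \left(-6\right) \left(-5\right) = 30$)
$o{\left(n,W \right)} = W^{2}$
$\frac{1}{z{\left(-207,267 \right)} + o{\left(-278,N{\left(-4,15 \right)} \right)}} = \frac{1}{267 + 30^{2}} = \frac{1}{267 + 900} = \frac{1}{1167}$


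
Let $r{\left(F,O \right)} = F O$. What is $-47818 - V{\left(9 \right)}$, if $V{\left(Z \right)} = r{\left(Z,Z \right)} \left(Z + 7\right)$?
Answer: $-49114$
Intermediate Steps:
$V{\left(Z \right)} = Z^{2} \left(7 + Z\right)$ ($V{\left(Z \right)} = Z Z \left(Z + 7\right) = Z^{2} \left(7 + Z\right)$)
$-47818 - V{\left(9 \right)} = -47818 - 9^{2} \left(7 + 9\right) = -47818 - 81 \cdot 16 = -47818 - 1296 = -49114$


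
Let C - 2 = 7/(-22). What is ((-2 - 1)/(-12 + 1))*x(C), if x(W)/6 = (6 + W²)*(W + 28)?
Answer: 25112421/58564 ≈ 428.80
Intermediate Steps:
C = 37/22 (C = 2 + 7/(-22) = 2 + 7*(-1/22) = 2 - 7/22 = 37/22 ≈ 1.6818)
x(W) = 6*(6 + W²)*(28 + W) (x(W) = 6*((6 + W²)*(W + 28)) = 6*((6 + W²)*(28 + W)) = 6*(6 + W²)*(28 + W))
((-2 - 1)/(-12 + 1))*x(C) = ((-2 - 1)/(-12 + 1))*(1008 + 6*(37/22)³ + 36*(37/22) + 168*(37/22)²) = (-3/(-11))*(1008 + 6*(50653/10648) + 666/11 + 168*(1369/484)) = (-3*(-1/11))*(1008 + 151959/5324 + 666/11 + 57498/121) = (3/11)*(8370807/5324) = 25112421/58564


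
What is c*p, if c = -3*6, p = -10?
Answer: 180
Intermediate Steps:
c = -18
c*p = -18*(-10) = 180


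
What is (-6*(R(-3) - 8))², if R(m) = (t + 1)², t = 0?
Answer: 1764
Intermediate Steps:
R(m) = 1 (R(m) = (0 + 1)² = 1² = 1)
(-6*(R(-3) - 8))² = (-6*(1 - 8))² = (-6*(-7))² = 42² = 1764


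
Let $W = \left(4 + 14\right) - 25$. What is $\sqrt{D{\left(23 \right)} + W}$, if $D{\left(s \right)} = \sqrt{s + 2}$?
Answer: $i \sqrt{2} \approx 1.4142 i$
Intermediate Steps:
$D{\left(s \right)} = \sqrt{2 + s}$
$W = -7$ ($W = 18 - 25 = -7$)
$\sqrt{D{\left(23 \right)} + W} = \sqrt{\sqrt{2 + 23} - 7} = \sqrt{\sqrt{25} - 7} = \sqrt{5 - 7} = \sqrt{-2} = i \sqrt{2}$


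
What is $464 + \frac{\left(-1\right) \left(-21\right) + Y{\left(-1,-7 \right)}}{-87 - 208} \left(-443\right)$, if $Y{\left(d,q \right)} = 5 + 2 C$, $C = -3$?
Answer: $\frac{29148}{59} \approx 494.03$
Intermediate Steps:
$Y{\left(d,q \right)} = -1$ ($Y{\left(d,q \right)} = 5 + 2 \left(-3\right) = 5 - 6 = -1$)
$464 + \frac{\left(-1\right) \left(-21\right) + Y{\left(-1,-7 \right)}}{-87 - 208} \left(-443\right) = 464 + \frac{\left(-1\right) \left(-21\right) - 1}{-87 - 208} \left(-443\right) = 464 + \frac{21 - 1}{-295} \left(-443\right) = 464 + 20 \left(- \frac{1}{295}\right) \left(-443\right) = 464 - - \frac{1772}{59} = 464 + \frac{1772}{59} = \frac{29148}{59}$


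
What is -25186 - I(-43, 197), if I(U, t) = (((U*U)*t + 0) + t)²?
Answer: -132823827686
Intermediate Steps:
I(U, t) = (t + t*U²)² (I(U, t) = ((U²*t + 0) + t)² = ((t*U² + 0) + t)² = (t*U² + t)² = (t + t*U²)²)
-25186 - I(-43, 197) = -25186 - 197²*(1 + (-43)²)² = -25186 - 38809*(1 + 1849)² = -25186 - 38809*1850² = -25186 - 38809*3422500 = -25186 - 1*132823802500 = -25186 - 132823802500 = -132823827686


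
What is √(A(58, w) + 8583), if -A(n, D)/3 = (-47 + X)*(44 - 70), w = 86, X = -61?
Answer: √159 ≈ 12.610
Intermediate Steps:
A(n, D) = -8424 (A(n, D) = -3*(-47 - 61)*(44 - 70) = -(-324)*(-26) = -3*2808 = -8424)
√(A(58, w) + 8583) = √(-8424 + 8583) = √159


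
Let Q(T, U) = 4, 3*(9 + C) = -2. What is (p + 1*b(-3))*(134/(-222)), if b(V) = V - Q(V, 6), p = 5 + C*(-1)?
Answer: -1541/333 ≈ -4.6276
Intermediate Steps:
C = -29/3 (C = -9 + (⅓)*(-2) = -9 - ⅔ = -29/3 ≈ -9.6667)
p = 44/3 (p = 5 - 29/3*(-1) = 5 + 29/3 = 44/3 ≈ 14.667)
b(V) = -4 + V (b(V) = V - 1*4 = V - 4 = -4 + V)
(p + 1*b(-3))*(134/(-222)) = (44/3 + 1*(-4 - 3))*(134/(-222)) = (44/3 + 1*(-7))*(134*(-1/222)) = (44/3 - 7)*(-67/111) = (23/3)*(-67/111) = -1541/333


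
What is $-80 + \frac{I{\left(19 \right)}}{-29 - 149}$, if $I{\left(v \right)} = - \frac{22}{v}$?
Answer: $- \frac{135269}{1691} \approx -79.994$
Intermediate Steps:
$-80 + \frac{I{\left(19 \right)}}{-29 - 149} = -80 + \frac{\left(-22\right) \frac{1}{19}}{-29 - 149} = -80 + \frac{\left(-22\right) \frac{1}{19}}{-178} = -80 - - \frac{11}{1691} = -80 + \frac{11}{1691} = - \frac{135269}{1691}$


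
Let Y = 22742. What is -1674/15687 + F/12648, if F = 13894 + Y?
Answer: 1708445/612374 ≈ 2.7899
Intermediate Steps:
F = 36636 (F = 13894 + 22742 = 36636)
-1674/15687 + F/12648 = -1674/15687 + 36636/12648 = -1674*1/15687 + 36636*(1/12648) = -62/581 + 3053/1054 = 1708445/612374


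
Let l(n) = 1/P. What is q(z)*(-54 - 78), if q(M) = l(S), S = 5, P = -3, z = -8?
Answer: 44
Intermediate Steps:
l(n) = -⅓ (l(n) = 1/(-3) = -⅓)
q(M) = -⅓
q(z)*(-54 - 78) = -(-54 - 78)/3 = -⅓*(-132) = 44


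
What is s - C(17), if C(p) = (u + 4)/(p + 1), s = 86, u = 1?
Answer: 1543/18 ≈ 85.722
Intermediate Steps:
C(p) = 5/(1 + p) (C(p) = (1 + 4)/(p + 1) = 5/(1 + p))
s - C(17) = 86 - 5/(1 + 17) = 86 - 5/18 = 1543/18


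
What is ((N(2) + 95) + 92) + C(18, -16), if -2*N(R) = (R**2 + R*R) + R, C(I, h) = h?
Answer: 166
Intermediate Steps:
N(R) = -R**2 - R/2 (N(R) = -((R**2 + R*R) + R)/2 = -((R**2 + R**2) + R)/2 = -(2*R**2 + R)/2 = -(R + 2*R**2)/2 = -R**2 - R/2)
((N(2) + 95) + 92) + C(18, -16) = ((-1*2*(1/2 + 2) + 95) + 92) - 16 = ((-1*2*5/2 + 95) + 92) - 16 = ((-5 + 95) + 92) - 16 = (90 + 92) - 16 = 182 - 16 = 166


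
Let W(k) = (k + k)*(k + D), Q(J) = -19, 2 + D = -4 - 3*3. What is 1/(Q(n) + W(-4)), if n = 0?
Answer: 1/133 ≈ 0.0075188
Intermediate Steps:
D = -15 (D = -2 + (-4 - 3*3) = -2 + (-4 - 9) = -2 - 13 = -15)
W(k) = 2*k*(-15 + k) (W(k) = (k + k)*(k - 15) = (2*k)*(-15 + k) = 2*k*(-15 + k))
1/(Q(n) + W(-4)) = 1/(-19 + 2*(-4)*(-15 - 4)) = 1/(-19 + 2*(-4)*(-19)) = 1/(-19 + 152) = 1/133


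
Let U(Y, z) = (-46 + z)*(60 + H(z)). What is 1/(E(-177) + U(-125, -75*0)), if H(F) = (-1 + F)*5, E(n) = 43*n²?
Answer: 1/1344617 ≈ 7.4371e-7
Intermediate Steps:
H(F) = -5 + 5*F
U(Y, z) = (-46 + z)*(55 + 5*z) (U(Y, z) = (-46 + z)*(60 + (-5 + 5*z)) = (-46 + z)*(55 + 5*z))
1/(E(-177) + U(-125, -75*0)) = 1/(43*(-177)² + (-2530 - (-13125)*0 + 5*(-75*0)²)) = 1/(43*31329 + (-2530 - 175*0 + 5*0²)) = 1/(1347147 + (-2530 + 0 + 5*0)) = 1/(1347147 + (-2530 + 0 + 0)) = 1/(1347147 - 2530) = 1/1344617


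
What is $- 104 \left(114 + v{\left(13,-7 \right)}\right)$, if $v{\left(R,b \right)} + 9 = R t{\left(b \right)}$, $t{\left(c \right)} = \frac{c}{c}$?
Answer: $-12272$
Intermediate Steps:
$t{\left(c \right)} = 1$
$v{\left(R,b \right)} = -9 + R$ ($v{\left(R,b \right)} = -9 + R 1 = -9 + R$)
$- 104 \left(114 + v{\left(13,-7 \right)}\right) = - 104 \left(114 + \left(-9 + 13\right)\right) = - 104 \left(114 + 4\right) = \left(-104\right) 118 = -12272$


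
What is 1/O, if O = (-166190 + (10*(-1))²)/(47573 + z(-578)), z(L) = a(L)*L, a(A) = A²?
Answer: 193052979/166090 ≈ 1162.3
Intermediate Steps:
z(L) = L³ (z(L) = L²*L = L³)
O = 166090/193052979 (O = (-166190 + (10*(-1))²)/(47573 + (-578)³) = (-166190 + (-10)²)/(47573 - 193100552) = (-166190 + 100)/(-193052979) = -166090*(-1/193052979) = 166090/193052979 ≈ 0.00086033)
1/O = 1/(166090/193052979) = 193052979/166090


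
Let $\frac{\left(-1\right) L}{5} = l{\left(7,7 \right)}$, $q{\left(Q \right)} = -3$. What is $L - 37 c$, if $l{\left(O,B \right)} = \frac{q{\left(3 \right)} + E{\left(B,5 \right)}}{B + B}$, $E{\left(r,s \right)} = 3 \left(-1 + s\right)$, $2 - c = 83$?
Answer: $\frac{41913}{14} \approx 2993.8$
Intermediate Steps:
$c = -81$ ($c = 2 - 83 = -81$)
$E{\left(r,s \right)} = -3 + 3 s$
$l{\left(O,B \right)} = \frac{9}{2 B}$ ($l{\left(O,B \right)} = \frac{-3 + \left(-3 + 3 \cdot 5\right)}{B + B} = \frac{-3 + \left(-3 + 15\right)}{2 B} = \left(-3 + 12\right) \frac{1}{2 B} = 9 \frac{1}{2 B} = \frac{9}{2 B}$)
$L = - \frac{45}{14}$ ($L = - 5 \frac{9}{2 \cdot 7} = - 5 \cdot \frac{9}{2} \cdot \frac{1}{7} = \left(-5\right) \frac{9}{14} = - \frac{45}{14} \approx -3.2143$)
$L - 37 c = - \frac{45}{14} - -2997 = - \frac{45}{14} + 2997 = \frac{41913}{14}$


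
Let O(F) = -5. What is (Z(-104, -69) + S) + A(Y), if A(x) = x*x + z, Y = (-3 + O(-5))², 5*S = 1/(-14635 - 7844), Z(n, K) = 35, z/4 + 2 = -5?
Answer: 461156684/112395 ≈ 4103.0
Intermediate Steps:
z = -28 (z = -8 + 4*(-5) = -8 - 20 = -28)
S = -1/112395 (S = 1/(5*(-14635 - 7844)) = (⅕)/(-22479) = (⅕)*(-1/22479) = -1/112395 ≈ -8.8972e-6)
Y = 64 (Y = (-3 - 5)² = (-8)² = 64)
A(x) = -28 + x² (A(x) = x*x - 28 = x² - 28 = -28 + x²)
(Z(-104, -69) + S) + A(Y) = (35 - 1/112395) + (-28 + 64²) = 3933824/112395 + (-28 + 4096) = 3933824/112395 + 4068 = 461156684/112395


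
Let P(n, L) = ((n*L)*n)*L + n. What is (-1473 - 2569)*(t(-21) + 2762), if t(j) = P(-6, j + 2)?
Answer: -63669584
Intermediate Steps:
P(n, L) = n + L²*n² (P(n, L) = ((L*n)*n)*L + n = (L*n²)*L + n = L²*n² + n = n + L²*n²)
t(j) = -6 + 36*(2 + j)² (t(j) = -6*(1 - 6*(j + 2)²) = -6*(1 - 6*(2 + j)²) = -6 + 36*(2 + j)²)
(-1473 - 2569)*(t(-21) + 2762) = (-1473 - 2569)*((-6 + 36*(2 - 21)²) + 2762) = -4042*((-6 + 36*(-19)²) + 2762) = -4042*((-6 + 36*361) + 2762) = -4042*((-6 + 12996) + 2762) = -4042*(12990 + 2762) = -4042*15752 = -63669584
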